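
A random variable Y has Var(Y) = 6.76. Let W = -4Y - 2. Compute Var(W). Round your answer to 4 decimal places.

108.1600

Var(-4Y - 2) = (-4)²·Var(Y) = 16·6.76 = 108.16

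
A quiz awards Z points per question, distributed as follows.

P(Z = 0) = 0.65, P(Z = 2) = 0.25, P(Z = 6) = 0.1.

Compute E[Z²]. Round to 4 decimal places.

4.6000

E[Z²] = (0)²(0.65) + (2)²(0.25) + (6)²(0.1) = 4.6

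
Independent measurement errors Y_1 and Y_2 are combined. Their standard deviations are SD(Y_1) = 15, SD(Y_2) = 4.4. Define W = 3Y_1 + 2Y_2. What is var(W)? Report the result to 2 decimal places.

2102.44

var(Y_1) = 225, var(Y_2) = 19.36
By independence, var(W) = (3)²var(Y_1) + (2)²var(Y_2)
= (3)²·225 + (2)²·19.36 = 2102.44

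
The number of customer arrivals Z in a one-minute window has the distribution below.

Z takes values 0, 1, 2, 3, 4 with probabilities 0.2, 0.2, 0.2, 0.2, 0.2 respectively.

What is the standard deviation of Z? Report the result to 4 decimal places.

1.4142

E[Z] = (0)(0.2) + (1)(0.2) + (2)(0.2) + (3)(0.2) + (4)(0.2) = 2
E[Z²] = (0)²(0.2) + (1)²(0.2) + (2)²(0.2) + (3)²(0.2) + (4)²(0.2) = 6
var(Z) = E[Z²] − (E[Z])² = 6 − (2)² = 2
SD(Z) = √2 ≈ 1.4142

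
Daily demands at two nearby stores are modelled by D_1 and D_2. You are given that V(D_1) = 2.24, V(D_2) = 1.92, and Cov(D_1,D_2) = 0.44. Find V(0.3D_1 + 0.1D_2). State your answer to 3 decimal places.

0.247

V(0.3D_1 + 0.1D_2) = (0.3)²·V(D_1) + (0.1)²·V(D_2) + 2·(0.3)·(0.1)·Cov(D_1,D_2)
= 0.09·2.24 + 0.01·1.92 + 0.06·0.44 = 0.2472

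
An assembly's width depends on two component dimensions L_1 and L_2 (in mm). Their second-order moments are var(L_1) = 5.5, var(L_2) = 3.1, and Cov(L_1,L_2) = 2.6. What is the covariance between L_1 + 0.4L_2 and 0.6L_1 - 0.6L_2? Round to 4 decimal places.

Cov(L_1 + 0.4L_2, 0.6L_1 - 0.6L_2) = (1)(0.6)var(L_1) + (0.4)(-0.6)var(L_2) + [(1)(-0.6) + (0.4)(0.6)]Cov(L_1,L_2)
= 0.6·5.5 + -0.24·3.1 + -0.36·2.6 = 1.62

1.6200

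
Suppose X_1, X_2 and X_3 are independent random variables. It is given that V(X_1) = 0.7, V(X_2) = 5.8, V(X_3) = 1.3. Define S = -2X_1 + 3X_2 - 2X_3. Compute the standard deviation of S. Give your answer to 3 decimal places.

7.759

By independence, V(S) = (-2)²V(X_1) + (3)²V(X_2) + (-2)²V(X_3)
= (-2)²·0.7 + (3)²·5.8 + (-2)²·1.3 = 60.2
SD(S) = √60.2 ≈ 7.759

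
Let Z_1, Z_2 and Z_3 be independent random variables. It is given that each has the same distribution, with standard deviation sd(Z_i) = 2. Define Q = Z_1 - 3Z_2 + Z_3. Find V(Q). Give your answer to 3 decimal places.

44.000

V(Z_i) = (2)² = 4
By independence, V(Q) = (1)²V(Z_1) + (-3)²V(Z_2) + (1)²V(Z_3)
= (1)²·4 + (-3)²·4 + (1)²·4 = 44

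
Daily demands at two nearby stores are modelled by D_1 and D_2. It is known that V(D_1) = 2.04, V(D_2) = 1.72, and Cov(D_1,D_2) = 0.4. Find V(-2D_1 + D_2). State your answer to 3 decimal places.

V(-2D_1 + D_2) = (-2)²·V(D_1) + (1)²·V(D_2) + 2·(-2)·(1)·Cov(D_1,D_2)
= 4·2.04 + 1·1.72 + -4·0.4 = 8.28

8.280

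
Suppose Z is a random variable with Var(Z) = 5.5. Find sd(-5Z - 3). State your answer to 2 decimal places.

11.73

Var(-5Z - 3) = (-5)²·5.5 = 137.5
sd(-5Z - 3) = √137.5 ≈ 11.73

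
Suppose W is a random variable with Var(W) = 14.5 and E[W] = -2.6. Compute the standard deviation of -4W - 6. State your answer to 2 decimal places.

Var(-4W - 6) = (-4)²·14.5 = 232
σ(-4W - 6) = √232 ≈ 15.23

15.23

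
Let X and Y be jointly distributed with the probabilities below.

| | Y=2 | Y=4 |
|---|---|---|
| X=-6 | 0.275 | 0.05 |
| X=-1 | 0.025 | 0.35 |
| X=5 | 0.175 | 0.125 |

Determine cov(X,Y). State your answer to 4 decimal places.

E[X] = -0.825,  E[Y] = 3.05
E[XY] = -1.7
cov(X,Y) = E[XY] − E[X]E[Y] = -1.7 − (-0.825)(3.05) = 0.81625

0.8163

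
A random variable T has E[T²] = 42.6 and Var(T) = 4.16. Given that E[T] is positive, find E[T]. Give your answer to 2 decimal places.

(E[T])² = E[T²] − Var(T) = 42.6 − 4.16 = 38.44
E[T] = √38.44 = 6.2

6.20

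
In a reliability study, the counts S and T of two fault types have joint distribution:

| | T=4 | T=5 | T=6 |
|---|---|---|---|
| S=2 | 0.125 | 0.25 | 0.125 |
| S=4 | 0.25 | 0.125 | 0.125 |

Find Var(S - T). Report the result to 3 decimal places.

1.859

E[S] = 3,  E[T] = 4.875,  E[ST] = 14.5
Var(S) = 10 − (3)² = 1;  Var(T) = 24.375 − (4.875)² = 0.609375
Cov(S,T) = 14.5 − (3)(4.875) = -0.125
Var(S - T) = (1)²·1 + (-1)²·0.609375 + 2·(1)·(-1)·-0.125 = 1.859375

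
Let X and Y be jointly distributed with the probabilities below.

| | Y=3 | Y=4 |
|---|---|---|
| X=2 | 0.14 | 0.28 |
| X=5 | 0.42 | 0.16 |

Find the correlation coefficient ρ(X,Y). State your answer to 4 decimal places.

-0.3886

E[X] = 3.74,  E[Y] = 3.44
E[XY] = 12.58
Cov(X,Y) = E[XY] − E[X]E[Y] = 12.58 − (3.74)(3.44) = -0.2856
var(X) = 2.1924,  var(Y) = 0.2464
ρ = -0.2856 / √(2.1924·0.2464) ≈ -0.3886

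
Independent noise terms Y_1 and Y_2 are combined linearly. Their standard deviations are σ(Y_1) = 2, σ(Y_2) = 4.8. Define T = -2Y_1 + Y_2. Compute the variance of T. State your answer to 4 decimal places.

Var(Y_1) = 4, Var(Y_2) = 23.04
By independence, Var(T) = (-2)²Var(Y_1) + (1)²Var(Y_2)
= (-2)²·4 + (1)²·23.04 = 39.04

39.0400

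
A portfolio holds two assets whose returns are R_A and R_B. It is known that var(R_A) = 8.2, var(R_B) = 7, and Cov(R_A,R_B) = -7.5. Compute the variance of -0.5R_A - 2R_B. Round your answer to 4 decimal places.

15.0500

var(-0.5R_A - 2R_B) = (-0.5)²·var(R_A) + (-2)²·var(R_B) + 2·(-0.5)·(-2)·Cov(R_A,R_B)
= 0.25·8.2 + 4·7 + 2·-7.5 = 15.05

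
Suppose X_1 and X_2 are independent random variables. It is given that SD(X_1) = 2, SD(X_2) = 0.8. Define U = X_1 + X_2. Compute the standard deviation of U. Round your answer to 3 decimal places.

2.154

Var(X_1) = 4, Var(X_2) = 0.64
By independence, Var(U) = (1)²Var(X_1) + (1)²Var(X_2)
= (1)²·4 + (1)²·0.64 = 4.64
SD(U) = √4.64 ≈ 2.154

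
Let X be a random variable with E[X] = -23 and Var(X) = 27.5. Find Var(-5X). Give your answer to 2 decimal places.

Var(-5X) = (-5)²·Var(X) = 25·27.5 = 687.5

687.50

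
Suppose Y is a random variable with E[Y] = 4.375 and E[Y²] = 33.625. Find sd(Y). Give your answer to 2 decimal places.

3.81

V(Y) = 33.625 − (4.375)² = 14.484375
sd(Y) = √14.484375 ≈ 3.81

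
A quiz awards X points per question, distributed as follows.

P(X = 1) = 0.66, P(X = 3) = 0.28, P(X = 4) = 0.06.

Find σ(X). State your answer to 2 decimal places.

1.05

E[X] = (1)(0.66) + (3)(0.28) + (4)(0.06) = 1.74
E[X²] = (1)²(0.66) + (3)²(0.28) + (4)²(0.06) = 4.14
Var(X) = E[X²] − (E[X])² = 4.14 − (1.74)² = 1.1124
σ(X) = √1.1124 ≈ 1.05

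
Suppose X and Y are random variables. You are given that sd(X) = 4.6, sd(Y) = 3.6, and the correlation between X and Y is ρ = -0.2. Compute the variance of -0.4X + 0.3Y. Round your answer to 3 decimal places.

5.347

Var(X) = (4.6)² = 21.16;  Var(Y) = (3.6)² = 12.96
Cov(X,Y) = ρ·sd(X)·sd(Y) = -0.2·4.6·3.6 = -3.312
Var(-0.4X + 0.3Y) = (-0.4)²·Var(X) + (0.3)²·Var(Y) + 2·(-0.4)·(0.3)·Cov(X,Y)
= 0.16·21.16 + 0.09·12.96 + -0.24·-3.312 = 5.34688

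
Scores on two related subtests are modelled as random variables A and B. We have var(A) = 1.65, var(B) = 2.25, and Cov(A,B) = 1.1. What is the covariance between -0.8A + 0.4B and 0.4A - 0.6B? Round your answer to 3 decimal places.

-0.364

Cov(-0.8A + 0.4B, 0.4A - 0.6B) = (-0.8)(0.4)var(A) + (0.4)(-0.6)var(B) + [(-0.8)(-0.6) + (0.4)(0.4)]Cov(A,B)
= -0.32·1.65 + -0.24·2.25 + 0.64·1.1 = -0.364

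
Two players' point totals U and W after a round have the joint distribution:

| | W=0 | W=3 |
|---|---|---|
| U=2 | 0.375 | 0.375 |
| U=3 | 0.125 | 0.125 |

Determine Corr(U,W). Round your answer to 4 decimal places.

0.0000

E[U] = 2.25,  E[W] = 1.5
E[UW] = 3.375
Cov(U,W) = E[UW] − E[U]E[W] = 3.375 − (2.25)(1.5) = 0
V(U) = 0.1875,  V(W) = 2.25
ρ = 0 / √(0.1875·2.25) ≈ 0.0000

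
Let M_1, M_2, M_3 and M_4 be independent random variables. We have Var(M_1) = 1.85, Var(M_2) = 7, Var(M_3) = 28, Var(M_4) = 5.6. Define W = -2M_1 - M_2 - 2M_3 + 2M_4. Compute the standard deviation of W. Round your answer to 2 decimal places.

By independence, Var(W) = (-2)²Var(M_1) + (-1)²Var(M_2) + (-2)²Var(M_3) + (2)²Var(M_4)
= (-2)²·1.85 + (-1)²·7 + (-2)²·28 + (2)²·5.6 = 148.8
SD(W) = √148.8 ≈ 12.20

12.20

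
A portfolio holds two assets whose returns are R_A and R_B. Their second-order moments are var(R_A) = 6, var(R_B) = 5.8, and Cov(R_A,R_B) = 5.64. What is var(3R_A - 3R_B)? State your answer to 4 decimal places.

4.6800

var(3R_A - 3R_B) = (3)²·var(R_A) + (-3)²·var(R_B) + 2·(3)·(-3)·Cov(R_A,R_B)
= 9·6 + 9·5.8 + -18·5.64 = 4.68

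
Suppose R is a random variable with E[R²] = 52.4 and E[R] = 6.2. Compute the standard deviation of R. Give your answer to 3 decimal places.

Var(R) = 52.4 − (6.2)² = 13.96
sd(R) = √13.96 ≈ 3.736

3.736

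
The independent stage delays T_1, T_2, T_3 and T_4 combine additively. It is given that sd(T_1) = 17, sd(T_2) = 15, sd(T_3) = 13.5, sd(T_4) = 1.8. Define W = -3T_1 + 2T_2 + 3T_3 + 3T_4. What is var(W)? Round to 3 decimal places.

var(T_1) = 289, var(T_2) = 225, var(T_3) = 182.25, var(T_4) = 3.24
By independence, var(W) = (-3)²var(T_1) + (2)²var(T_2) + (3)²var(T_3) + (3)²var(T_4)
= (-3)²·289 + (2)²·225 + (3)²·182.25 + (3)²·3.24 = 5170.41

5170.410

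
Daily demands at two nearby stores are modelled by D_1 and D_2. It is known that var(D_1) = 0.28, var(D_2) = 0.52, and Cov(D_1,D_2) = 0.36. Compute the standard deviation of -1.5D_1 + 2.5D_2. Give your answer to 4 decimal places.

1.0863

var(-1.5D_1 + 2.5D_2) = (-1.5)²·var(D_1) + (2.5)²·var(D_2) + 2·(-1.5)·(2.5)·Cov(D_1,D_2)
= 2.25·0.28 + 6.25·0.52 + -7.5·0.36 = 1.18
sd(-1.5D_1 + 2.5D_2) = √1.18 ≈ 1.0863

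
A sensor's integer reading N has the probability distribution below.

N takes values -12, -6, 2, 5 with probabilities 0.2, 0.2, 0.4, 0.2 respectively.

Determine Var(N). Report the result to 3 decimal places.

E[N] = (-12)(0.2) + (-6)(0.2) + (2)(0.4) + (5)(0.2) = -1.8
E[N²] = (-12)²(0.2) + (-6)²(0.2) + (2)²(0.4) + (5)²(0.2) = 42.6
Var(N) = E[N²] − (E[N])² = 42.6 − (-1.8)² = 39.36

39.360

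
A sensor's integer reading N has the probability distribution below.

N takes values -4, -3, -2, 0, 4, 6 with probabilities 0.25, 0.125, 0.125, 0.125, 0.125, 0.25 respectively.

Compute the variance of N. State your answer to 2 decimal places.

E[N] = (-4)(0.25) + (-3)(0.125) + (-2)(0.125) + (0)(0.125) + (4)(0.125) + (6)(0.25) = 0.375
E[N²] = (-4)²(0.25) + (-3)²(0.125) + (-2)²(0.125) + (0)²(0.125) + (4)²(0.125) + (6)²(0.25) = 16.625
Var(N) = E[N²] − (E[N])² = 16.625 − (0.375)² = 16.484375

16.48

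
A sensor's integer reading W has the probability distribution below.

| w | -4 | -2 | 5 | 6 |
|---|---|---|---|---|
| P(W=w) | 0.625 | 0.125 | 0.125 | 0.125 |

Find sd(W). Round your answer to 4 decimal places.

E[W] = (-4)(0.625) + (-2)(0.125) + (5)(0.125) + (6)(0.125) = -1.375
E[W²] = (-4)²(0.625) + (-2)²(0.125) + (5)²(0.125) + (6)²(0.125) = 18.125
V(W) = E[W²] − (E[W])² = 18.125 − (-1.375)² = 16.234375
sd(W) = √16.234375 ≈ 4.0292

4.0292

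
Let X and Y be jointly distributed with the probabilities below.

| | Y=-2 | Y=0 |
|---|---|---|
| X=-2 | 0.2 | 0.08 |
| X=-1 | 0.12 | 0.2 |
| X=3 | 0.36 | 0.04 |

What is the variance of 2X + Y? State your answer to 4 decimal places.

E[X] = 0.32,  E[Y] = -1.36,  E[XY] = -1.12
Var(X) = 5.04 − (0.32)² = 4.9376;  Var(Y) = 2.72 − (-1.36)² = 0.8704
Cov(X,Y) = -1.12 − (0.32)(-1.36) = -0.6848
Var(2X + Y) = (2)²·4.9376 + (1)²·0.8704 + 2·(2)·(1)·-0.6848 = 17.8816

17.8816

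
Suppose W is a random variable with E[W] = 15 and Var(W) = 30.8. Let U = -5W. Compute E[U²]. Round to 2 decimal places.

6395.00

E[-5W] = -5·15 = -75
Var(-5W) = (-5)²·30.8 = 770
E[U²] = Var(U) + (E[U])² = 770 + (-75)² = 6395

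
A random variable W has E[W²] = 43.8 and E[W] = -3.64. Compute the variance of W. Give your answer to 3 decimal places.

Var(W) = 43.8 − (-3.64)² = 30.5504

30.550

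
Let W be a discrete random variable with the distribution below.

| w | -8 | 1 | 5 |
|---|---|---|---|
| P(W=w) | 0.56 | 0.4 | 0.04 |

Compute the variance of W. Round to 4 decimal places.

E[W] = (-8)(0.56) + (1)(0.4) + (5)(0.04) = -3.88
E[W²] = (-8)²(0.56) + (1)²(0.4) + (5)²(0.04) = 37.24
Var(W) = E[W²] − (E[W])² = 37.24 − (-3.88)² = 22.1856

22.1856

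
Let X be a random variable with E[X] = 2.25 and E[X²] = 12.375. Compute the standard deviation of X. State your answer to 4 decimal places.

2.7042

Var(X) = 12.375 − (2.25)² = 7.3125
SD(X) = √7.3125 ≈ 2.7042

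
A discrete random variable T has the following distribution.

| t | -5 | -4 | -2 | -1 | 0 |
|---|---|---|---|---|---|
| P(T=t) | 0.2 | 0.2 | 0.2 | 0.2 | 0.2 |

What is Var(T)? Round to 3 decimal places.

E[T] = (-5)(0.2) + (-4)(0.2) + (-2)(0.2) + (-1)(0.2) + (0)(0.2) = -2.4
E[T²] = (-5)²(0.2) + (-4)²(0.2) + (-2)²(0.2) + (-1)²(0.2) + (0)²(0.2) = 9.2
Var(T) = E[T²] − (E[T])² = 9.2 − (-2.4)² = 3.44

3.440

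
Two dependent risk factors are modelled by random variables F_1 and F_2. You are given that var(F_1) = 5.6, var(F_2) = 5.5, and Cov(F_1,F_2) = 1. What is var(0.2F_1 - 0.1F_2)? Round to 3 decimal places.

0.239

var(0.2F_1 - 0.1F_2) = (0.2)²·var(F_1) + (-0.1)²·var(F_2) + 2·(0.2)·(-0.1)·Cov(F_1,F_2)
= 0.04·5.6 + 0.01·5.5 + -0.04·1 = 0.239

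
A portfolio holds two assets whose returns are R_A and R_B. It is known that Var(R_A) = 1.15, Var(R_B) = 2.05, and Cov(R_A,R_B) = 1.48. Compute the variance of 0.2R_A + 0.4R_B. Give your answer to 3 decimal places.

Var(0.2R_A + 0.4R_B) = (0.2)²·Var(R_A) + (0.4)²·Var(R_B) + 2·(0.2)·(0.4)·Cov(R_A,R_B)
= 0.04·1.15 + 0.16·2.05 + 0.16·1.48 = 0.6108

0.611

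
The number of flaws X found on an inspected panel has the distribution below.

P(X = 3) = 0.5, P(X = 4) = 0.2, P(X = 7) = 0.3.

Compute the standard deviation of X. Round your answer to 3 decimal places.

E[X] = (3)(0.5) + (4)(0.2) + (7)(0.3) = 4.4
E[X²] = (3)²(0.5) + (4)²(0.2) + (7)²(0.3) = 22.4
V(X) = E[X²] − (E[X])² = 22.4 − (4.4)² = 3.04
SD(X) = √3.04 ≈ 1.744

1.744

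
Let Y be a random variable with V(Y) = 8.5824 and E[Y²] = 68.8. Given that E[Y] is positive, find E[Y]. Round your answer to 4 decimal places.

(E[Y])² = E[Y²] − V(Y) = 68.8 − 8.5824 = 60.2176
E[Y] = √60.2176 = 7.76

7.7600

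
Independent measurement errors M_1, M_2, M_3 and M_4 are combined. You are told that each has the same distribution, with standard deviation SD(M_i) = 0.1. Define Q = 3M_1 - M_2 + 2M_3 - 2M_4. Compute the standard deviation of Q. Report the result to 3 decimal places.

V(M_i) = (0.1)² = 0.01
By independence, V(Q) = (3)²V(M_1) + (-1)²V(M_2) + (2)²V(M_3) + (-2)²V(M_4)
= (3)²·0.01 + (-1)²·0.01 + (2)²·0.01 + (-2)²·0.01 = 0.18
SD(Q) = √0.18 ≈ 0.424

0.424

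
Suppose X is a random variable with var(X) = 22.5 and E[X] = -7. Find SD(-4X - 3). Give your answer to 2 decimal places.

18.97

var(-4X - 3) = (-4)²·22.5 = 360
SD(-4X - 3) = √360 ≈ 18.97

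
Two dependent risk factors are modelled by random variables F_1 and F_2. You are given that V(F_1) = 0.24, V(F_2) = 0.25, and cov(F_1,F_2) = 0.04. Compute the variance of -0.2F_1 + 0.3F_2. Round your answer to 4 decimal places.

V(-0.2F_1 + 0.3F_2) = (-0.2)²·V(F_1) + (0.3)²·V(F_2) + 2·(-0.2)·(0.3)·cov(F_1,F_2)
= 0.04·0.24 + 0.09·0.25 + -0.12·0.04 = 0.0273

0.0273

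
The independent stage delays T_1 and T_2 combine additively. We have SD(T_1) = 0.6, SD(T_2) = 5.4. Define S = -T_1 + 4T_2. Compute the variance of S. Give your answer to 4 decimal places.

V(T_1) = 0.36, V(T_2) = 29.16
By independence, V(S) = (-1)²V(T_1) + (4)²V(T_2)
= (-1)²·0.36 + (4)²·29.16 = 466.92

466.9200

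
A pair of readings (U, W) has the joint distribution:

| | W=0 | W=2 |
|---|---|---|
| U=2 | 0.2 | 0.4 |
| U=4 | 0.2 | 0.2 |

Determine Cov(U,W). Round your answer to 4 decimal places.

E[U] = 2.8,  E[W] = 1.2
E[UW] = 3.2
Cov(U,W) = E[UW] − E[U]E[W] = 3.2 − (2.8)(1.2) = -0.16

-0.1600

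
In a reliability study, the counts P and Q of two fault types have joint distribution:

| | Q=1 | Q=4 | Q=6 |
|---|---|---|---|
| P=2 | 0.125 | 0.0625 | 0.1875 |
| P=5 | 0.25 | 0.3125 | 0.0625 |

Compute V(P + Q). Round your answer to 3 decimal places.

E[P] = 3.875,  E[Q] = 3.375,  E[PQ] = 12.375
V(P) = 17.125 − (3.875)² = 2.109375;  V(Q) = 15.375 − (3.375)² = 3.984375
Cov(P,Q) = 12.375 − (3.875)(3.375) = -0.703125
V(P + Q) = (1)²·2.109375 + (1)²·3.984375 + 2·(1)·(1)·-0.703125 = 4.6875

4.688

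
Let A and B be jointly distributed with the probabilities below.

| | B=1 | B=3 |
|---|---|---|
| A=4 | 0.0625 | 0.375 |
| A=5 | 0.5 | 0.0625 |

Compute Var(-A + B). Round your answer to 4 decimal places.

1.9648

E[A] = 4.5625,  E[B] = 1.875,  E[AB] = 8.1875
Var(A) = 21.0625 − (4.5625)² = 0.24609375;  Var(B) = 4.5 − (1.875)² = 0.984375
Cov(A,B) = 8.1875 − (4.5625)(1.875) = -0.3671875
Var(-A + B) = (-1)²·0.24609375 + (1)²·0.984375 + 2·(-1)·(1)·-0.3671875 = 1.96484375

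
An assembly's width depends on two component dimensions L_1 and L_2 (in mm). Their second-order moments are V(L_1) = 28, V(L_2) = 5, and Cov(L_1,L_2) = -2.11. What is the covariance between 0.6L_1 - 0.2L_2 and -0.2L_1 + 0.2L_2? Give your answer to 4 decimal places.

Cov(0.6L_1 - 0.2L_2, -0.2L_1 + 0.2L_2) = (0.6)(-0.2)V(L_1) + (-0.2)(0.2)V(L_2) + [(0.6)(0.2) + (-0.2)(-0.2)]Cov(L_1,L_2)
= -0.12·28 + -0.04·5 + 0.16·-2.11 = -3.8976

-3.8976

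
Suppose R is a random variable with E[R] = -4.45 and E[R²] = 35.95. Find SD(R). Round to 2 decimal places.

var(R) = 35.95 − (-4.45)² = 16.1475
SD(R) = √16.1475 ≈ 4.02

4.02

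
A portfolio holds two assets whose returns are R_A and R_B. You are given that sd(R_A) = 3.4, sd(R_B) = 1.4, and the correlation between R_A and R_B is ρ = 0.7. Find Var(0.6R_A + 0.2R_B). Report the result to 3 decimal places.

5.040

Var(R_A) = (3.4)² = 11.56;  Var(R_B) = (1.4)² = 1.96
Cov(R_A,R_B) = ρ·sd(R_A)·sd(R_B) = 0.7·3.4·1.4 = 3.332
Var(0.6R_A + 0.2R_B) = (0.6)²·Var(R_A) + (0.2)²·Var(R_B) + 2·(0.6)·(0.2)·Cov(R_A,R_B)
= 0.36·11.56 + 0.04·1.96 + 0.24·3.332 = 5.03968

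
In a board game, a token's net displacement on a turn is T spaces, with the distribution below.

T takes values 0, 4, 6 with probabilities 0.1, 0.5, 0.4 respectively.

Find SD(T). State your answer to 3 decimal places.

1.744

E[T] = (0)(0.1) + (4)(0.5) + (6)(0.4) = 4.4
E[T²] = (0)²(0.1) + (4)²(0.5) + (6)²(0.4) = 22.4
Var(T) = E[T²] − (E[T])² = 22.4 − (4.4)² = 3.04
SD(T) = √3.04 ≈ 1.744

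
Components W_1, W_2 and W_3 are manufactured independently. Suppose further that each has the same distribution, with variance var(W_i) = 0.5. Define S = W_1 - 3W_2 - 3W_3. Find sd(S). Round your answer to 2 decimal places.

3.08

By independence, var(S) = (1)²var(W_1) + (-3)²var(W_2) + (-3)²var(W_3)
= (1)²·0.5 + (-3)²·0.5 + (-3)²·0.5 = 9.5
sd(S) = √9.5 ≈ 3.08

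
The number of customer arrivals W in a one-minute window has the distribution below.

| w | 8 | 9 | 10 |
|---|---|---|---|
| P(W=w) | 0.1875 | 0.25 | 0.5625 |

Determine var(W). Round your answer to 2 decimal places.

E[W] = (8)(0.1875) + (9)(0.25) + (10)(0.5625) = 9.375
E[W²] = (8)²(0.1875) + (9)²(0.25) + (10)²(0.5625) = 88.5
var(W) = E[W²] − (E[W])² = 88.5 − (9.375)² = 0.609375

0.61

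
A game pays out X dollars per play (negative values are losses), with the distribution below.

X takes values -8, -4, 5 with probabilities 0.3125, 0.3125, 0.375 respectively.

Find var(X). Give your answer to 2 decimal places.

30.86

E[X] = (-8)(0.3125) + (-4)(0.3125) + (5)(0.375) = -1.875
E[X²] = (-8)²(0.3125) + (-4)²(0.3125) + (5)²(0.375) = 34.375
var(X) = E[X²] − (E[X])² = 34.375 − (-1.875)² = 30.859375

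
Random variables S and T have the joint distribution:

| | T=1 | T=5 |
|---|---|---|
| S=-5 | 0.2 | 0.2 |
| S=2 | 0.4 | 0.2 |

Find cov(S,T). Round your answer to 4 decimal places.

-1.1200

E[S] = -0.8,  E[T] = 2.6
E[ST] = -3.2
cov(S,T) = E[ST] − E[S]E[T] = -3.2 − (-0.8)(2.6) = -1.12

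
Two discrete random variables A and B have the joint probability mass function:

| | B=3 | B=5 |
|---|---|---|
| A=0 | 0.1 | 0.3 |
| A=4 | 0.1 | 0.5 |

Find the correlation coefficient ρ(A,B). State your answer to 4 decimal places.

E[A] = 2.4,  E[B] = 4.6
E[AB] = 11.2
Cov(A,B) = E[AB] − E[A]E[B] = 11.2 − (2.4)(4.6) = 0.16
var(A) = 3.84,  var(B) = 0.64
ρ = 0.16 / √(3.84·0.64) ≈ 0.1021

0.1021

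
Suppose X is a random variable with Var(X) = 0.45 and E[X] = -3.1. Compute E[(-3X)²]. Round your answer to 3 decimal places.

E[-3X] = -3·-3.1 = 9.3
Var(-3X) = (-3)²·0.45 = 4.05
E[(-3X)²] = Var((-3X)) + (E[(-3X)])² = 4.05 + (9.3)² = 90.54

90.540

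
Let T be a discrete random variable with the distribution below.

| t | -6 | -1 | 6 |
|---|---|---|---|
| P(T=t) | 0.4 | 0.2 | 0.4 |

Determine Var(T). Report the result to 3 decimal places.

E[T] = (-6)(0.4) + (-1)(0.2) + (6)(0.4) = -0.2
E[T²] = (-6)²(0.4) + (-1)²(0.2) + (6)²(0.4) = 29
Var(T) = E[T²] − (E[T])² = 29 − (-0.2)² = 28.96

28.960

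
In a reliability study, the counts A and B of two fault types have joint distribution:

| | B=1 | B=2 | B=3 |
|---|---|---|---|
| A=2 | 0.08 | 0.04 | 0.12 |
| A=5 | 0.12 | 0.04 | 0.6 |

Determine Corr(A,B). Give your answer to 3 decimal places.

0.246

E[A] = 4.28,  E[B] = 2.52
E[AB] = 11.04
Cov(A,B) = E[AB] − E[A]E[B] = 11.04 − (4.28)(2.52) = 0.2544
var(A) = 1.6416,  var(B) = 0.6496
ρ = 0.2544 / √(1.6416·0.6496) ≈ 0.246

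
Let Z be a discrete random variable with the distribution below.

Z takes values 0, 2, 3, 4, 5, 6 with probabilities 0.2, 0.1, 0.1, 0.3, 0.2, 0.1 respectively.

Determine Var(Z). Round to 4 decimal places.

E[Z] = (0)(0.2) + (2)(0.1) + (3)(0.1) + (4)(0.3) + (5)(0.2) + (6)(0.1) = 3.3
E[Z²] = (0)²(0.2) + (2)²(0.1) + (3)²(0.1) + (4)²(0.3) + (5)²(0.2) + (6)²(0.1) = 14.7
Var(Z) = E[Z²] − (E[Z])² = 14.7 − (3.3)² = 3.81

3.8100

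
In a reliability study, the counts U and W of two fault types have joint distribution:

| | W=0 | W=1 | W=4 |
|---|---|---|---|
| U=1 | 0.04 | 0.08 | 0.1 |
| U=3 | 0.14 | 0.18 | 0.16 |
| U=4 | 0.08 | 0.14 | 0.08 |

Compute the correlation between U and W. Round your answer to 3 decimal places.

-0.142

E[U] = 2.86,  E[W] = 1.76
E[UW] = 4.78
Cov(U,W) = E[UW] − E[U]E[W] = 4.78 − (2.86)(1.76) = -0.2536
Var(U) = 1.1604,  Var(W) = 2.7424
ρ = -0.2536 / √(1.1604·2.7424) ≈ -0.142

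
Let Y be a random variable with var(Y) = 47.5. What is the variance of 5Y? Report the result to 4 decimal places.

1187.5000

var(5Y) = (5)²·var(Y) = 25·47.5 = 1187.5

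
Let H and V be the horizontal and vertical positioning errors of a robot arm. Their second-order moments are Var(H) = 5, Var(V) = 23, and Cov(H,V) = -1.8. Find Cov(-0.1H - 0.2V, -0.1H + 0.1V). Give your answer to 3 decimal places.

Cov(-0.1H - 0.2V, -0.1H + 0.1V) = (-0.1)(-0.1)Var(H) + (-0.2)(0.1)Var(V) + [(-0.1)(0.1) + (-0.2)(-0.1)]Cov(H,V)
= 0.01·5 + -0.02·23 + 0.01·-1.8 = -0.428

-0.428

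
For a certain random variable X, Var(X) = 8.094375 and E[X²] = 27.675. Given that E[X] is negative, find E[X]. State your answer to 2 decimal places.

-4.43

(E[X])² = E[X²] − Var(X) = 27.675 − 8.094375 = 19.580625
E[X] = −√19.580625 = -4.425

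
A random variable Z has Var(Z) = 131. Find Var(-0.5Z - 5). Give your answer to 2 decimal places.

Var(-0.5Z - 5) = (-0.5)²·Var(Z) = 0.25·131 = 32.75

32.75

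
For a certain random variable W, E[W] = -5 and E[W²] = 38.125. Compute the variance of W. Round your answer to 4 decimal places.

Var(W) = 38.125 − (-5)² = 13.125

13.1250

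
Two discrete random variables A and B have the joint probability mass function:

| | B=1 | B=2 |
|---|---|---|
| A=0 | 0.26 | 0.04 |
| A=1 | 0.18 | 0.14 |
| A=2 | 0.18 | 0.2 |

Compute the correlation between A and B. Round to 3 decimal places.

0.325

E[A] = 1.08,  E[B] = 1.38
E[AB] = 1.62
Cov(A,B) = E[AB] − E[A]E[B] = 1.62 − (1.08)(1.38) = 0.1296
var(A) = 0.6736,  var(B) = 0.2356
ρ = 0.1296 / √(0.6736·0.2356) ≈ 0.325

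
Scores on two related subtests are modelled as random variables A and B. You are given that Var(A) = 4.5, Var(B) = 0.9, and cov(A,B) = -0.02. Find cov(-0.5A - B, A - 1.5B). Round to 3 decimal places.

cov(-0.5A - B, A - 1.5B) = (-0.5)(1)Var(A) + (-1)(-1.5)Var(B) + [(-0.5)(-1.5) + (-1)(1)]cov(A,B)
= -0.5·4.5 + 1.5·0.9 + -0.25·-0.02 = -0.895

-0.895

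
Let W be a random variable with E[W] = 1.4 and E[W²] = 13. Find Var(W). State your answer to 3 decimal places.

Var(W) = 13 − (1.4)² = 11.04

11.040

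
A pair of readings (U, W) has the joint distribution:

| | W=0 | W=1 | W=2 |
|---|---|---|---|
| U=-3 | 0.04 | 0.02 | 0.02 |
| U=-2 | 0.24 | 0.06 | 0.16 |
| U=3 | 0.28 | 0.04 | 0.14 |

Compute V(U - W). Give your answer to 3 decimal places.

E[U] = 0.22,  E[W] = 0.76,  E[UW] = 0.02
V(U) = 6.7 − (0.22)² = 6.6516;  V(W) = 1.4 − (0.76)² = 0.8224
cov(U,W) = 0.02 − (0.22)(0.76) = -0.1472
V(U - W) = (1)²·6.6516 + (-1)²·0.8224 + 2·(1)·(-1)·-0.1472 = 7.7684

7.768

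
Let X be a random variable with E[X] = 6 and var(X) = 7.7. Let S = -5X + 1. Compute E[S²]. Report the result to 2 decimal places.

1033.50

E[-5X + 1] = -5·6 + 1 = -29
var(-5X + 1) = (-5)²·7.7 = 192.5
E[S²] = var(S) + (E[S])² = 192.5 + (-29)² = 1033.5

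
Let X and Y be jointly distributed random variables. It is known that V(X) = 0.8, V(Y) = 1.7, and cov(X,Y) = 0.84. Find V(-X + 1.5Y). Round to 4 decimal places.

2.1050

V(-X + 1.5Y) = (-1)²·V(X) + (1.5)²·V(Y) + 2·(-1)·(1.5)·cov(X,Y)
= 1·0.8 + 2.25·1.7 + -3·0.84 = 2.105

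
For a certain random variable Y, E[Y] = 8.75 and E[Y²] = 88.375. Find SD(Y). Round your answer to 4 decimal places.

Var(Y) = 88.375 − (8.75)² = 11.8125
SD(Y) = √11.8125 ≈ 3.4369

3.4369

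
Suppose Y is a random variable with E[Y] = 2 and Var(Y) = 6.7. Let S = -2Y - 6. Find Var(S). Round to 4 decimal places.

Var(-2Y - 6) = (-2)²·Var(Y) = 4·6.7 = 26.8

26.8000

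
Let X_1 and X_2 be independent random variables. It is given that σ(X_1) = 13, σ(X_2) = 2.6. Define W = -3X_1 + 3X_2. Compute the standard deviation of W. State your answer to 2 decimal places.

var(X_1) = 169, var(X_2) = 6.76
By independence, var(W) = (-3)²var(X_1) + (3)²var(X_2)
= (-3)²·169 + (3)²·6.76 = 1581.84
σ(W) = √1581.84 ≈ 39.77

39.77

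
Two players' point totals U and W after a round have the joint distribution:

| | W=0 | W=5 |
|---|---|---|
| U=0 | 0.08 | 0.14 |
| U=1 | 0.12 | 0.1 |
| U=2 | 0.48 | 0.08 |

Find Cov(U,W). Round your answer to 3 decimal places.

E[U] = 1.34,  E[W] = 1.6
E[UW] = 1.3
Cov(U,W) = E[UW] − E[U]E[W] = 1.3 − (1.34)(1.6) = -0.844

-0.844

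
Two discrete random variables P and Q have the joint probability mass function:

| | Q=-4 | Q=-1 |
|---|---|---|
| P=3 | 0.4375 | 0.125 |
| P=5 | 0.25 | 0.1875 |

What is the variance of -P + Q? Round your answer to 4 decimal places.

E[P] = 3.875,  E[Q] = -3.0625,  E[PQ] = -11.5625
Var(P) = 16 − (3.875)² = 0.984375;  Var(Q) = 11.3125 − (-3.0625)² = 1.93359375
Cov(P,Q) = -11.5625 − (3.875)(-3.0625) = 0.3046875
Var(-P + Q) = (-1)²·0.984375 + (1)²·1.93359375 + 2·(-1)·(1)·0.3046875 = 2.30859375

2.3086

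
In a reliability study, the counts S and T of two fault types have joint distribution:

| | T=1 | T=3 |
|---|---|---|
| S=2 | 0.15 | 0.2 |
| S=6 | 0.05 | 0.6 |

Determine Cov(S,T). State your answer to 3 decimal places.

0.640

E[S] = 4.6,  E[T] = 2.6
E[ST] = 12.6
Cov(S,T) = E[ST] − E[S]E[T] = 12.6 − (4.6)(2.6) = 0.64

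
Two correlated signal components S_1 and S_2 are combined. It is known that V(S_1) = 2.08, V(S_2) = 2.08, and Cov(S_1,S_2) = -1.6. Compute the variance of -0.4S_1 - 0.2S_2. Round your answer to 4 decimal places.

0.1600

V(-0.4S_1 - 0.2S_2) = (-0.4)²·V(S_1) + (-0.2)²·V(S_2) + 2·(-0.4)·(-0.2)·Cov(S_1,S_2)
= 0.16·2.08 + 0.04·2.08 + 0.16·-1.6 = 0.16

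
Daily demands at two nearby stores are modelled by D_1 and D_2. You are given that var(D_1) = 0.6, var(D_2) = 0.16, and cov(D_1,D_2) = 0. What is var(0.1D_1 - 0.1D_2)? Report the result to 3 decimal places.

var(0.1D_1 - 0.1D_2) = (0.1)²·var(D_1) + (-0.1)²·var(D_2) + 2·(0.1)·(-0.1)·cov(D_1,D_2)
= 0.01·0.6 + 0.01·0.16 + -0.02·0 = 0.0076

0.008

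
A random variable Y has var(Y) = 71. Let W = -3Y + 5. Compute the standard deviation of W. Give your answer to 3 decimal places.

var(-3Y + 5) = (-3)²·71 = 639
SD(W) = √639 ≈ 25.278

25.278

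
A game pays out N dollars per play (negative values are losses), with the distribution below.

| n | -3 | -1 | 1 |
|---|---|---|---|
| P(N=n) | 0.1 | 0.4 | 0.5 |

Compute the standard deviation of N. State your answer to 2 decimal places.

1.33

E[N] = (-3)(0.1) + (-1)(0.4) + (1)(0.5) = -0.2
E[N²] = (-3)²(0.1) + (-1)²(0.4) + (1)²(0.5) = 1.8
var(N) = E[N²] − (E[N])² = 1.8 − (-0.2)² = 1.76
SD(N) = √1.76 ≈ 1.33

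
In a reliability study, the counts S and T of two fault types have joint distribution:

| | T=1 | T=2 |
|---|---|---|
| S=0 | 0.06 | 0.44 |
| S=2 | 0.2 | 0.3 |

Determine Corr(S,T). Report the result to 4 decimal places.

-0.3192

E[S] = 1,  E[T] = 1.74
E[ST] = 1.6
Cov(S,T) = E[ST] − E[S]E[T] = 1.6 − (1)(1.74) = -0.14
Var(S) = 1,  Var(T) = 0.1924
ρ = -0.14 / √(1·0.1924) ≈ -0.3192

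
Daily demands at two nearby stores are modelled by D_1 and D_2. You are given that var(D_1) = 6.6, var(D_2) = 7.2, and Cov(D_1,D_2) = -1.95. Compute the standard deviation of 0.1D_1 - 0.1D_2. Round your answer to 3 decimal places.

0.421

var(0.1D_1 - 0.1D_2) = (0.1)²·var(D_1) + (-0.1)²·var(D_2) + 2·(0.1)·(-0.1)·Cov(D_1,D_2)
= 0.01·6.6 + 0.01·7.2 + -0.02·-1.95 = 0.177
σ(0.1D_1 - 0.1D_2) = √0.177 ≈ 0.421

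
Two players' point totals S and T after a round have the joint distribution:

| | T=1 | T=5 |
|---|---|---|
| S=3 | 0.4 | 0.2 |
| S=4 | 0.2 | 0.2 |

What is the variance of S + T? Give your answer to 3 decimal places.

E[S] = 3.4,  E[T] = 2.6,  E[ST] = 9
Var(S) = 11.8 − (3.4)² = 0.24;  Var(T) = 10.6 − (2.6)² = 3.84
Cov(S,T) = 9 − (3.4)(2.6) = 0.16
Var(S + T) = (1)²·0.24 + (1)²·3.84 + 2·(1)·(1)·0.16 = 4.4

4.400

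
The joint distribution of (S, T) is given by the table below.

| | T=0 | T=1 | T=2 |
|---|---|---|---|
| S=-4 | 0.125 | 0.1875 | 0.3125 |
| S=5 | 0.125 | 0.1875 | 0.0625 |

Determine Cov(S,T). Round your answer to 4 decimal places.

-0.9844

E[S] = -0.625,  E[T] = 1.125
E[ST] = -1.6875
Cov(S,T) = E[ST] − E[S]E[T] = -1.6875 − (-0.625)(1.125) = -0.984375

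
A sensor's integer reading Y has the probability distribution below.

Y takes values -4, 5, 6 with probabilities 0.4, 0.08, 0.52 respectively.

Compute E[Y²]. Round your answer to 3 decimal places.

27.120

E[Y²] = (-4)²(0.4) + (5)²(0.08) + (6)²(0.52) = 27.12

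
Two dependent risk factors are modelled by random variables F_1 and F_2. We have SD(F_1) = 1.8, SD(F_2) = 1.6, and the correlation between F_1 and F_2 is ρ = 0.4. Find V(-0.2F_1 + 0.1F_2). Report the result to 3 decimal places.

V(F_1) = (1.8)² = 3.24;  V(F_2) = (1.6)² = 2.56
cov(F_1,F_2) = ρ·SD(F_1)·SD(F_2) = 0.4·1.8·1.6 = 1.152
V(-0.2F_1 + 0.1F_2) = (-0.2)²·V(F_1) + (0.1)²·V(F_2) + 2·(-0.2)·(0.1)·cov(F_1,F_2)
= 0.04·3.24 + 0.01·2.56 + -0.04·1.152 = 0.10912

0.109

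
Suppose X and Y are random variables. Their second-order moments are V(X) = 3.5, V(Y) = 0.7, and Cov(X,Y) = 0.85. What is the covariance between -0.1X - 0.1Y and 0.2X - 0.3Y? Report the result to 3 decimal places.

-0.041

Cov(-0.1X - 0.1Y, 0.2X - 0.3Y) = (-0.1)(0.2)V(X) + (-0.1)(-0.3)V(Y) + [(-0.1)(-0.3) + (-0.1)(0.2)]Cov(X,Y)
= -0.02·3.5 + 0.03·0.7 + 0.01·0.85 = -0.0405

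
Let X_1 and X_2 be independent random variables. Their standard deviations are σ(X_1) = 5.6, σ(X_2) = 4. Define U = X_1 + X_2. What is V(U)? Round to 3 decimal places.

47.360

V(X_1) = 31.36, V(X_2) = 16
By independence, V(U) = (1)²V(X_1) + (1)²V(X_2)
= (1)²·31.36 + (1)²·16 = 47.36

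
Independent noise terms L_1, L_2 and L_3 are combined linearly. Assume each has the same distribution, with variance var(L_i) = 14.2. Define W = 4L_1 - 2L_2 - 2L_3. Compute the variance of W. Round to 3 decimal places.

By independence, var(W) = (4)²var(L_1) + (-2)²var(L_2) + (-2)²var(L_3)
= (4)²·14.2 + (-2)²·14.2 + (-2)²·14.2 = 340.8

340.800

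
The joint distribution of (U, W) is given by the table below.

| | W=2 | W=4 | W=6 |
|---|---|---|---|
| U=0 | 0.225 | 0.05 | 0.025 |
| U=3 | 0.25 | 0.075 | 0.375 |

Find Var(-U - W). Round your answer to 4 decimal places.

E[U] = 2.1,  E[W] = 3.85,  E[UW] = 9.15
Var(U) = 6.3 − (2.1)² = 1.89;  Var(W) = 18.3 − (3.85)² = 3.4775
cov(U,W) = 9.15 − (2.1)(3.85) = 1.065
Var(-U - W) = (-1)²·1.89 + (-1)²·3.4775 + 2·(-1)·(-1)·1.065 = 7.4975

7.4975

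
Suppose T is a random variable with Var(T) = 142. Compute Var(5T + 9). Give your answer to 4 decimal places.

Var(5T + 9) = (5)²·Var(T) = 25·142 = 3550

3550.0000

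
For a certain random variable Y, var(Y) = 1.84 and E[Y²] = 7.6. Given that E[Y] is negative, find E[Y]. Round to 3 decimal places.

(E[Y])² = E[Y²] − var(Y) = 7.6 − 1.84 = 5.76
E[Y] = −√5.76 = -2.4

-2.400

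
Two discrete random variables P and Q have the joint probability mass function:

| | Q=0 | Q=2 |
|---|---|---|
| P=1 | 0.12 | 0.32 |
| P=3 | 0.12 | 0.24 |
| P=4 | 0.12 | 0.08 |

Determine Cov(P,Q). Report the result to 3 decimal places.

E[P] = 2.32,  E[Q] = 1.28
E[PQ] = 2.72
Cov(P,Q) = E[PQ] − E[P]E[Q] = 2.72 − (2.32)(1.28) = -0.2496

-0.250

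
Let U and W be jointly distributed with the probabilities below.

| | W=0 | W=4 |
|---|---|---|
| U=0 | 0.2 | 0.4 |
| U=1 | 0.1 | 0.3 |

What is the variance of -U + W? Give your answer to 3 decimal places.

E[U] = 0.4,  E[W] = 2.8,  E[UW] = 1.2
V(U) = 0.4 − (0.4)² = 0.24;  V(W) = 11.2 − (2.8)² = 3.36
Cov(U,W) = 1.2 − (0.4)(2.8) = 0.08
V(-U + W) = (-1)²·0.24 + (1)²·3.36 + 2·(-1)·(1)·0.08 = 3.44

3.440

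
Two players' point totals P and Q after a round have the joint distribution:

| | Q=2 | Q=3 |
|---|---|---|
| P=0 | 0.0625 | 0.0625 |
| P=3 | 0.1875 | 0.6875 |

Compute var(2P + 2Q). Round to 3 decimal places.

5.438

E[P] = 2.625,  E[Q] = 2.75,  E[PQ] = 7.3125
var(P) = 7.875 − (2.625)² = 0.984375;  var(Q) = 7.75 − (2.75)² = 0.1875
Cov(P,Q) = 7.3125 − (2.625)(2.75) = 0.09375
var(2P + 2Q) = (2)²·0.984375 + (2)²·0.1875 + 2·(2)·(2)·0.09375 = 5.4375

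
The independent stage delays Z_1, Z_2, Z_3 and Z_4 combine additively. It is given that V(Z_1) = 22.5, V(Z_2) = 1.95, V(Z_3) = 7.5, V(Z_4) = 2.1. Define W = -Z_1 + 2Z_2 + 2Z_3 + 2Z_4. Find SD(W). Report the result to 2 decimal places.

By independence, V(W) = (-1)²V(Z_1) + (2)²V(Z_2) + (2)²V(Z_3) + (2)²V(Z_4)
= (-1)²·22.5 + (2)²·1.95 + (2)²·7.5 + (2)²·2.1 = 68.7
SD(W) = √68.7 ≈ 8.29

8.29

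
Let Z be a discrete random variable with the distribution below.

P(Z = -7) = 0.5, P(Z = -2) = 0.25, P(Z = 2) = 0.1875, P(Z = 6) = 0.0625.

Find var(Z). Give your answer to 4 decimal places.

17.9375

E[Z] = (-7)(0.5) + (-2)(0.25) + (2)(0.1875) + (6)(0.0625) = -3.25
E[Z²] = (-7)²(0.5) + (-2)²(0.25) + (2)²(0.1875) + (6)²(0.0625) = 28.5
var(Z) = E[Z²] − (E[Z])² = 28.5 − (-3.25)² = 17.9375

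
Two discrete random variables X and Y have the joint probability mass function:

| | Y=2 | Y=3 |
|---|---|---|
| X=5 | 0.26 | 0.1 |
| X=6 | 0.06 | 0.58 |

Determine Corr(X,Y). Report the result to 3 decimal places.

E[X] = 5.64,  E[Y] = 2.68
E[XY] = 15.26
Cov(X,Y) = E[XY] − E[X]E[Y] = 15.26 − (5.64)(2.68) = 0.1448
V(X) = 0.2304,  V(Y) = 0.2176
ρ = 0.1448 / √(0.2304·0.2176) ≈ 0.647

0.647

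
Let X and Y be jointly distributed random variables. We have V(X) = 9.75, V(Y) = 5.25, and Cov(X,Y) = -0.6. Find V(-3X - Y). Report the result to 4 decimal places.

V(-3X - Y) = (-3)²·V(X) + (-1)²·V(Y) + 2·(-3)·(-1)·Cov(X,Y)
= 9·9.75 + 1·5.25 + 6·-0.6 = 89.4

89.4000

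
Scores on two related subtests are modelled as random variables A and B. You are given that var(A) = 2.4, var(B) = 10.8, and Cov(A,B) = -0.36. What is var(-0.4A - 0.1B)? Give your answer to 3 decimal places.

var(-0.4A - 0.1B) = (-0.4)²·var(A) + (-0.1)²·var(B) + 2·(-0.4)·(-0.1)·Cov(A,B)
= 0.16·2.4 + 0.01·10.8 + 0.08·-0.36 = 0.4632

0.463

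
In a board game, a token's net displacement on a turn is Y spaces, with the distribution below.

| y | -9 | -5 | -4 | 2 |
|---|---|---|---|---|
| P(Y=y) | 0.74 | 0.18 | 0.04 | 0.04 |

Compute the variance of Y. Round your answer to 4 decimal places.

E[Y] = (-9)(0.74) + (-5)(0.18) + (-4)(0.04) + (2)(0.04) = -7.64
E[Y²] = (-9)²(0.74) + (-5)²(0.18) + (-4)²(0.04) + (2)²(0.04) = 65.24
V(Y) = E[Y²] − (E[Y])² = 65.24 − (-7.64)² = 6.8704

6.8704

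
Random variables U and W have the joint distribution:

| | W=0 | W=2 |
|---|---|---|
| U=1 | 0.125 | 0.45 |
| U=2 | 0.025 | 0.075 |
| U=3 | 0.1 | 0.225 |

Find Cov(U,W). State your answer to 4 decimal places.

E[U] = 1.75,  E[W] = 1.5
E[UW] = 2.55
Cov(U,W) = E[UW] − E[U]E[W] = 2.55 − (1.75)(1.5) = -0.075

-0.0750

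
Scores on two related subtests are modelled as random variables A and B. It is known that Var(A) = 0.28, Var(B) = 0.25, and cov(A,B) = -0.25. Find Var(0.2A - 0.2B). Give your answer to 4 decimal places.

0.0412

Var(0.2A - 0.2B) = (0.2)²·Var(A) + (-0.2)²·Var(B) + 2·(0.2)·(-0.2)·cov(A,B)
= 0.04·0.28 + 0.04·0.25 + -0.08·-0.25 = 0.0412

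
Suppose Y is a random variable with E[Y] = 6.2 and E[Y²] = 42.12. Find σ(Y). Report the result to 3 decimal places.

Var(Y) = 42.12 − (6.2)² = 3.68
σ(Y) = √3.68 ≈ 1.918

1.918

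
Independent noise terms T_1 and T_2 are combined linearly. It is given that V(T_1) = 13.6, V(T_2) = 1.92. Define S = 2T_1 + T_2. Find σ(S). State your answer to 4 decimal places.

By independence, V(S) = (2)²V(T_1) + (1)²V(T_2)
= (2)²·13.6 + (1)²·1.92 = 56.32
σ(S) = √56.32 ≈ 7.5047

7.5047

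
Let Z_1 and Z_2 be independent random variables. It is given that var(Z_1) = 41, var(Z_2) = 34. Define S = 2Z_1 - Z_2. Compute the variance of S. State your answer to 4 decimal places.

198.0000

By independence, var(S) = (2)²var(Z_1) + (-1)²var(Z_2)
= (2)²·41 + (-1)²·34 = 198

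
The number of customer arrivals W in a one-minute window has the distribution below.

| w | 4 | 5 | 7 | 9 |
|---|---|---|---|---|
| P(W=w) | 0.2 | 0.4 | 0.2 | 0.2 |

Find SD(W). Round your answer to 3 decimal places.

1.789

E[W] = (4)(0.2) + (5)(0.4) + (7)(0.2) + (9)(0.2) = 6
E[W²] = (4)²(0.2) + (5)²(0.4) + (7)²(0.2) + (9)²(0.2) = 39.2
Var(W) = E[W²] − (E[W])² = 39.2 − (6)² = 3.2
SD(W) = √3.2 ≈ 1.789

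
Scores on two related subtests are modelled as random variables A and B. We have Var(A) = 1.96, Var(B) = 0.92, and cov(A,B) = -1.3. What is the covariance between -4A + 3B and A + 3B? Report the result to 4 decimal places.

cov(-4A + 3B, A + 3B) = (-4)(1)Var(A) + (3)(3)Var(B) + [(-4)(3) + (3)(1)]cov(A,B)
= -4·1.96 + 9·0.92 + -9·-1.3 = 12.14

12.1400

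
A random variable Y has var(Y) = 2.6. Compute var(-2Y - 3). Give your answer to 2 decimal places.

10.40

var(-2Y - 3) = (-2)²·var(Y) = 4·2.6 = 10.4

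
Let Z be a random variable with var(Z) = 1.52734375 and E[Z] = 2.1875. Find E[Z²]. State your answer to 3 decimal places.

E[Z²] = var(Z) + (E[Z])² = 1.52734375 + (2.1875)² = 6.3125

6.313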